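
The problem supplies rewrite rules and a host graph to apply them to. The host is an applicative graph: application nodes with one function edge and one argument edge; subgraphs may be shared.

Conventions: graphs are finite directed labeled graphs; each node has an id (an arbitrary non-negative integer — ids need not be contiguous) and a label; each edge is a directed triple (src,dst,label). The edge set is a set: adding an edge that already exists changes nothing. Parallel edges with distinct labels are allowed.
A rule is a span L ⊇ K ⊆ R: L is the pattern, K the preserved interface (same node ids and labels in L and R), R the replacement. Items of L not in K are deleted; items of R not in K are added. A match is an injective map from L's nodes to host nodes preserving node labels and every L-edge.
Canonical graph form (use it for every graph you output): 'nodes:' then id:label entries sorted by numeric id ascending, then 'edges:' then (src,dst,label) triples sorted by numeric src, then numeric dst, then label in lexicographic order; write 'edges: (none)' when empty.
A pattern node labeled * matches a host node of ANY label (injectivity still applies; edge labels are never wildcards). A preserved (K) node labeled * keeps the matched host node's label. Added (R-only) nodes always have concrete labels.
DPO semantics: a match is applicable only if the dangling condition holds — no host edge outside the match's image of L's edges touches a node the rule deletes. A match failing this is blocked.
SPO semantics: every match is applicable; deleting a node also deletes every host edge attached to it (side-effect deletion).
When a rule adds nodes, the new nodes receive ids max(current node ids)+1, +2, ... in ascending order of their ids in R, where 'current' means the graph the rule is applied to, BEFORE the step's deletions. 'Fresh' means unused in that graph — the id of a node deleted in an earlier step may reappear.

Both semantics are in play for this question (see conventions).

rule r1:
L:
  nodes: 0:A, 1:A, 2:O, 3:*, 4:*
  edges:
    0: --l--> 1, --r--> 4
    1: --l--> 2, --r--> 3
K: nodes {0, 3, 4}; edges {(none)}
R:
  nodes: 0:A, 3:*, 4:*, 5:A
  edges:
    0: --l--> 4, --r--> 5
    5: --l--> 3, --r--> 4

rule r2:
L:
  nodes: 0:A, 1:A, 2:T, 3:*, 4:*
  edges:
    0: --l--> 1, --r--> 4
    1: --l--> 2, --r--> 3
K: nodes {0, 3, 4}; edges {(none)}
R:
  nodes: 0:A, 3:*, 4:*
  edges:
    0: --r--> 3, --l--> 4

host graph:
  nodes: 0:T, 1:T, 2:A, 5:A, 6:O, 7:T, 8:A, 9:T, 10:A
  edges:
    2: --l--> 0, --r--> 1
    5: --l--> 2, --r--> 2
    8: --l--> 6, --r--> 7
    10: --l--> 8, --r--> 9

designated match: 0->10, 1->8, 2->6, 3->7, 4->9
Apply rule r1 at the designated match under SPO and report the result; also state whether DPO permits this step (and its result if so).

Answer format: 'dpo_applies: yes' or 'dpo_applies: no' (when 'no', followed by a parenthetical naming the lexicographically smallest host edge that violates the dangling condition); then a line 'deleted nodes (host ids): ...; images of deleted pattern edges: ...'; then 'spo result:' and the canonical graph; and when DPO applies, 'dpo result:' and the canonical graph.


dpo_applies: yes
deleted nodes (host ids): 6, 8; images of deleted pattern edges: (8,6,l); (8,7,r); (10,8,l); (10,9,r)
spo result:
nodes: 0:T, 1:T, 2:A, 5:A, 7:T, 9:T, 10:A, 11:A
edges: (2,0,l); (2,1,r); (5,2,l); (5,2,r); (10,9,l); (10,11,r); (11,7,l); (11,9,r)
dpo result:
nodes: 0:T, 1:T, 2:A, 5:A, 7:T, 9:T, 10:A, 11:A
edges: (2,0,l); (2,1,r); (5,2,l); (5,2,r); (10,9,l); (10,11,r); (11,7,l); (11,9,r)


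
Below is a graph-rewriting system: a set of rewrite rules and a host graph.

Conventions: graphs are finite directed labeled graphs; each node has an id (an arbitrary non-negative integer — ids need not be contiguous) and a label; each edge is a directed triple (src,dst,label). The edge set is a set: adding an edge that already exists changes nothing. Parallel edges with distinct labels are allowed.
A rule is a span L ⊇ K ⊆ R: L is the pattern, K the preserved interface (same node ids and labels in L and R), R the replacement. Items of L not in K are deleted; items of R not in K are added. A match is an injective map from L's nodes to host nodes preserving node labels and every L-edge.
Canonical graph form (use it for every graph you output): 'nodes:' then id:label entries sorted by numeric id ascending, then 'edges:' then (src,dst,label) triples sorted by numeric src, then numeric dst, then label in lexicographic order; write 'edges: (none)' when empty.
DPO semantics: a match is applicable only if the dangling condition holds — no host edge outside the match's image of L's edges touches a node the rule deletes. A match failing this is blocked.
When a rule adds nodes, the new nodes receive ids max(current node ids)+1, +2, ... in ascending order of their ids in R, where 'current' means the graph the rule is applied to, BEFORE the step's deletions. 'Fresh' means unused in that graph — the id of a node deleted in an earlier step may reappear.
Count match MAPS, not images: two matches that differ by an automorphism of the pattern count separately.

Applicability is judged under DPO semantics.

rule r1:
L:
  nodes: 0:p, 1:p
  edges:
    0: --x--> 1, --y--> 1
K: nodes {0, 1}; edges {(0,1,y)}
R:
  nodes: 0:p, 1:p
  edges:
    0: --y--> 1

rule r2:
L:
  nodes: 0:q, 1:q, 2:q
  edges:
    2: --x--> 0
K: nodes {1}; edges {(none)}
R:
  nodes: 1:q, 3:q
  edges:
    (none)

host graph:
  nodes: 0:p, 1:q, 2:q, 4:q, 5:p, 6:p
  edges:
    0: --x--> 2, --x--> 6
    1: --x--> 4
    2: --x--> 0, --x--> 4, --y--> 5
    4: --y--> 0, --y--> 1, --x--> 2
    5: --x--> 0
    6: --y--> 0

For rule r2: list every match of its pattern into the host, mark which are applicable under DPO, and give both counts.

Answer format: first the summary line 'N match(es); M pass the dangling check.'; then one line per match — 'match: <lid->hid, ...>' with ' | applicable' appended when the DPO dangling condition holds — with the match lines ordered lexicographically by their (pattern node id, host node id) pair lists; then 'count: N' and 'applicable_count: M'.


3 match(es); 0 pass the dangling check.
match: 0->2, 1->1, 2->4
match: 0->4, 1->1, 2->2
match: 0->4, 1->2, 2->1
count: 3
applicable_count: 0


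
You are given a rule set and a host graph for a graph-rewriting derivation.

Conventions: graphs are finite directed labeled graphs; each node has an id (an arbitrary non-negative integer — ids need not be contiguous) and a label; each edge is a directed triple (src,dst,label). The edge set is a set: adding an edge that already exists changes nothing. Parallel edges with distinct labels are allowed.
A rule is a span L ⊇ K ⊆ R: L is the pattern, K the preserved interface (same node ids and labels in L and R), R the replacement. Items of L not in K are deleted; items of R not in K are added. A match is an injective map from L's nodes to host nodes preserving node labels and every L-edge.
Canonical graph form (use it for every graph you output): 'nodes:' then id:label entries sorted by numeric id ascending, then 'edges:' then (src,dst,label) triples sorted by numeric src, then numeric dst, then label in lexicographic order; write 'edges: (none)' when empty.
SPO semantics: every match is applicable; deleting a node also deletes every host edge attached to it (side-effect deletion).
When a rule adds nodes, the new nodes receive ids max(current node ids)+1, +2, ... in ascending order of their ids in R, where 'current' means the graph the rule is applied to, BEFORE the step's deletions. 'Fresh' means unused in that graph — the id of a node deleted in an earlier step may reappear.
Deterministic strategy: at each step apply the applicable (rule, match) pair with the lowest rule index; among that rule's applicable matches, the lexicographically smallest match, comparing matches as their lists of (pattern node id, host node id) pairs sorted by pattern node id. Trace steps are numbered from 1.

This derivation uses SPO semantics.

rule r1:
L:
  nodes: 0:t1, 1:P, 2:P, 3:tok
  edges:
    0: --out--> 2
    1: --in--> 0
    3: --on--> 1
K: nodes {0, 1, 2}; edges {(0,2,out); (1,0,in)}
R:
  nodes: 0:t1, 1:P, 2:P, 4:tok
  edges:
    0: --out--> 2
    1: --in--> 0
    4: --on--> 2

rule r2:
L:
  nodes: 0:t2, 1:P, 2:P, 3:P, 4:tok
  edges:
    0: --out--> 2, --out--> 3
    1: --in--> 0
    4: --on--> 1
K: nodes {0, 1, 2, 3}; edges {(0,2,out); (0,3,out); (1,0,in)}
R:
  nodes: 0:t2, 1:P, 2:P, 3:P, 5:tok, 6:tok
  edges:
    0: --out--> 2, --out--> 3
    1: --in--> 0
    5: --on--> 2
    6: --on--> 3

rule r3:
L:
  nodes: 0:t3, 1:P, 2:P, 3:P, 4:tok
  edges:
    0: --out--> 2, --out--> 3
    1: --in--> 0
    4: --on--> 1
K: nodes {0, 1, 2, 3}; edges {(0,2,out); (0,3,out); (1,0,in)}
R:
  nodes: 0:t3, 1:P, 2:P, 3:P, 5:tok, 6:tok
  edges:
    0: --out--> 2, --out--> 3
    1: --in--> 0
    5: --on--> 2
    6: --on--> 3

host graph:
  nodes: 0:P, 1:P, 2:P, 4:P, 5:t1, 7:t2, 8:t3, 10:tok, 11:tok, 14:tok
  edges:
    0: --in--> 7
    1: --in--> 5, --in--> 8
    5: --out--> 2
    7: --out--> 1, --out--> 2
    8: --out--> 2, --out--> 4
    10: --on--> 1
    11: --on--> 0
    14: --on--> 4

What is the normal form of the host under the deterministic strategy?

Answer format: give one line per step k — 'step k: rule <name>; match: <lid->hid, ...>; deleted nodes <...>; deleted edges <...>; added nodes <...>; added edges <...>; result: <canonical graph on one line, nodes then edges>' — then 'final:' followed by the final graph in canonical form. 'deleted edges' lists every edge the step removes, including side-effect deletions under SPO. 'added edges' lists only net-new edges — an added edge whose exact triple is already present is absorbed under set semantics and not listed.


step 1: rule r1; match: 0->5, 1->1, 2->2, 3->10; deleted nodes 10; deleted edges (10,1,on); added nodes 15; added edges (15,2,on); result: nodes: 0:P, 1:P, 2:P, 4:P, 5:t1, 7:t2, 8:t3, 11:tok, 14:tok, 15:tok edges: (0,7,in); (1,5,in); (1,8,in); (5,2,out); (7,1,out); (7,2,out); (8,2,out); (8,4,out); (11,0,on); (14,4,on); (15,2,on)
step 2: rule r2; match: 0->7, 1->0, 2->1, 3->2, 4->11; deleted nodes 11; deleted edges (11,0,on); added nodes 16, 17; added edges (16,1,on); (17,2,on); result: nodes: 0:P, 1:P, 2:P, 4:P, 5:t1, 7:t2, 8:t3, 14:tok, 15:tok, 16:tok, 17:tok edges: (0,7,in); (1,5,in); (1,8,in); (5,2,out); (7,1,out); (7,2,out); (8,2,out); (8,4,out); (14,4,on); (15,2,on); (16,1,on); (17,2,on)
step 3: rule r1; match: 0->5, 1->1, 2->2, 3->16; deleted nodes 16; deleted edges (16,1,on); added nodes 18; added edges (18,2,on); result: nodes: 0:P, 1:P, 2:P, 4:P, 5:t1, 7:t2, 8:t3, 14:tok, 15:tok, 17:tok, 18:tok edges: (0,7,in); (1,5,in); (1,8,in); (5,2,out); (7,1,out); (7,2,out); (8,2,out); (8,4,out); (14,4,on); (15,2,on); (17,2,on); (18,2,on)
final:
nodes: 0:P, 1:P, 2:P, 4:P, 5:t1, 7:t2, 8:t3, 14:tok, 15:tok, 17:tok, 18:tok
edges: (0,7,in); (1,5,in); (1,8,in); (5,2,out); (7,1,out); (7,2,out); (8,2,out); (8,4,out); (14,4,on); (15,2,on); (17,2,on); (18,2,on)


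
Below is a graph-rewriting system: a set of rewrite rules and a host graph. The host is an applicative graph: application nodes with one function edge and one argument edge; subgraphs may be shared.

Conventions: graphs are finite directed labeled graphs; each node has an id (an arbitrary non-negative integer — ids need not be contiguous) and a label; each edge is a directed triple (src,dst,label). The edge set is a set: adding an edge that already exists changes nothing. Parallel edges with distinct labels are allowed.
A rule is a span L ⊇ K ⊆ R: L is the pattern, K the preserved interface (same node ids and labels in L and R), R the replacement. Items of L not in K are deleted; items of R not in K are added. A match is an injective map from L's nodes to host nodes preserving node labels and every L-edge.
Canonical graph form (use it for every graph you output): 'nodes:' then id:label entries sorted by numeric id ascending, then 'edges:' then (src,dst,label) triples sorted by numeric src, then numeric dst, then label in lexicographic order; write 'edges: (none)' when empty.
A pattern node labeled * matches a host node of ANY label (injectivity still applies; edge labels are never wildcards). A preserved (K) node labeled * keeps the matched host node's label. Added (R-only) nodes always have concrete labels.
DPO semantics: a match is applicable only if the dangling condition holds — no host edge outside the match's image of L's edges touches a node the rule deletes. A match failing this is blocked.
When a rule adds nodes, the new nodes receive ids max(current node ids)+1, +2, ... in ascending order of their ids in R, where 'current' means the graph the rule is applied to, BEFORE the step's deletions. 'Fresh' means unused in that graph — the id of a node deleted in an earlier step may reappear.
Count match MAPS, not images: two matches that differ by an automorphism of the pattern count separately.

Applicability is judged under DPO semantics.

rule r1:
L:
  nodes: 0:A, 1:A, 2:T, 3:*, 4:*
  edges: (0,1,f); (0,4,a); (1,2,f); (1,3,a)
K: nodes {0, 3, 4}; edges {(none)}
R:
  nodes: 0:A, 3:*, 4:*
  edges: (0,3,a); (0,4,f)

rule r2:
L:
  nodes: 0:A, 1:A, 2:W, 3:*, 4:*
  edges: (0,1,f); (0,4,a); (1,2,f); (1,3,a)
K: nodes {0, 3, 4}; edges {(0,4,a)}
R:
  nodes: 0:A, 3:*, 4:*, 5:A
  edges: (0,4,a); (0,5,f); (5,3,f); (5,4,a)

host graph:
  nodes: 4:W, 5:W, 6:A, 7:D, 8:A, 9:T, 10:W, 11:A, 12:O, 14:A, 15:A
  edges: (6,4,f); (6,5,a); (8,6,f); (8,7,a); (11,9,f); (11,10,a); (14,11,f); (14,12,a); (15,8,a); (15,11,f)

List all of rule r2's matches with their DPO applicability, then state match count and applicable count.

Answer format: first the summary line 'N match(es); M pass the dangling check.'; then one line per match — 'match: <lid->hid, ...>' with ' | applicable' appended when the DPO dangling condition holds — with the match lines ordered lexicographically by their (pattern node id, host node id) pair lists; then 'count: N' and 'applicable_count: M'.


1 match(es); 1 pass the dangling check.
match: 0->8, 1->6, 2->4, 3->5, 4->7 | applicable
count: 1
applicable_count: 1


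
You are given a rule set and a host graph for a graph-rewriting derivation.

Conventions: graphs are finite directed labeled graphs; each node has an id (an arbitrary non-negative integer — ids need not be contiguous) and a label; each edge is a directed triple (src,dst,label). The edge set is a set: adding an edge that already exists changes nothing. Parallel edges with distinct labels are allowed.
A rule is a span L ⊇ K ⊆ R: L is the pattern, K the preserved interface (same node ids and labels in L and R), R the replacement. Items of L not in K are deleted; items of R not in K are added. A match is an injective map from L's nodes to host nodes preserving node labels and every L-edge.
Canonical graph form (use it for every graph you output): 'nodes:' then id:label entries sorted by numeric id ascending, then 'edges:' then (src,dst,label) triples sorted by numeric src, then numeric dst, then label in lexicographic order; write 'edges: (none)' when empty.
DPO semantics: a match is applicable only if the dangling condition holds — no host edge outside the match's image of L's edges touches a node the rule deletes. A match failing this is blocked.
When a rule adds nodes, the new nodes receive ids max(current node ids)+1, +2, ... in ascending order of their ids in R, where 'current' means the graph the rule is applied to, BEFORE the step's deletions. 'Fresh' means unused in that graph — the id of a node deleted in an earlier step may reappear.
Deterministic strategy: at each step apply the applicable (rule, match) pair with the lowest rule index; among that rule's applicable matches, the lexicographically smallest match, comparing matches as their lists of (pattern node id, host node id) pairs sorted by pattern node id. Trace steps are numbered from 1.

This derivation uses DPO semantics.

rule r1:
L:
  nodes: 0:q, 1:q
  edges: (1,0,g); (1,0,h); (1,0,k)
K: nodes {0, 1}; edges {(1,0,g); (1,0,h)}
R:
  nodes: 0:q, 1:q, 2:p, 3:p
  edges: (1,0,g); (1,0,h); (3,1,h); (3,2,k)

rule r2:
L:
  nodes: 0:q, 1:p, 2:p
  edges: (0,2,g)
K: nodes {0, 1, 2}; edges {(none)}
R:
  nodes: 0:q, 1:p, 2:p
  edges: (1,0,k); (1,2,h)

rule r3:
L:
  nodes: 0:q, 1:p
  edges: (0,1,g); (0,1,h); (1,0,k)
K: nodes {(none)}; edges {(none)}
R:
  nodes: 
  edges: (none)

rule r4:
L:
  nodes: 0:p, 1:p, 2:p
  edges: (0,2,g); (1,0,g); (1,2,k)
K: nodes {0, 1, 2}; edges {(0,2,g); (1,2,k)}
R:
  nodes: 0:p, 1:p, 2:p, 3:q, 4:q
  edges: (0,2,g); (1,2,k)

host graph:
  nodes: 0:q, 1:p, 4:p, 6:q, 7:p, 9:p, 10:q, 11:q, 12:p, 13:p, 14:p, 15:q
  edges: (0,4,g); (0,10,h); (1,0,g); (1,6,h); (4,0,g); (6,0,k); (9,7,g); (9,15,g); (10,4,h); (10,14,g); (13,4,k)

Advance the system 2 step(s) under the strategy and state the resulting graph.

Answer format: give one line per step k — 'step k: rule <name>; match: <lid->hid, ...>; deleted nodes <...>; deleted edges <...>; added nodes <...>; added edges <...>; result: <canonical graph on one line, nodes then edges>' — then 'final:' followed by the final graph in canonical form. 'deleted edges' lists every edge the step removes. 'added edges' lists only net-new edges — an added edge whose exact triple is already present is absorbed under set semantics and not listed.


step 1: rule r2; match: 0->0, 1->1, 2->4; deleted nodes (none); deleted edges (0,4,g); added nodes (none); added edges (1,0,k); (1,4,h); result: nodes: 0:q, 1:p, 4:p, 6:q, 7:p, 9:p, 10:q, 11:q, 12:p, 13:p, 14:p, 15:q edges: (0,10,h); (1,0,g); (1,0,k); (1,4,h); (1,6,h); (4,0,g); (6,0,k); (9,7,g); (9,15,g); (10,4,h); (10,14,g); (13,4,k)
step 2: rule r2; match: 0->10, 1->1, 2->14; deleted nodes (none); deleted edges (10,14,g); added nodes (none); added edges (1,10,k); (1,14,h); result: nodes: 0:q, 1:p, 4:p, 6:q, 7:p, 9:p, 10:q, 11:q, 12:p, 13:p, 14:p, 15:q edges: (0,10,h); (1,0,g); (1,0,k); (1,4,h); (1,6,h); (1,10,k); (1,14,h); (4,0,g); (6,0,k); (9,7,g); (9,15,g); (10,4,h); (13,4,k)
final:
nodes: 0:q, 1:p, 4:p, 6:q, 7:p, 9:p, 10:q, 11:q, 12:p, 13:p, 14:p, 15:q
edges: (0,10,h); (1,0,g); (1,0,k); (1,4,h); (1,6,h); (1,10,k); (1,14,h); (4,0,g); (6,0,k); (9,7,g); (9,15,g); (10,4,h); (13,4,k)


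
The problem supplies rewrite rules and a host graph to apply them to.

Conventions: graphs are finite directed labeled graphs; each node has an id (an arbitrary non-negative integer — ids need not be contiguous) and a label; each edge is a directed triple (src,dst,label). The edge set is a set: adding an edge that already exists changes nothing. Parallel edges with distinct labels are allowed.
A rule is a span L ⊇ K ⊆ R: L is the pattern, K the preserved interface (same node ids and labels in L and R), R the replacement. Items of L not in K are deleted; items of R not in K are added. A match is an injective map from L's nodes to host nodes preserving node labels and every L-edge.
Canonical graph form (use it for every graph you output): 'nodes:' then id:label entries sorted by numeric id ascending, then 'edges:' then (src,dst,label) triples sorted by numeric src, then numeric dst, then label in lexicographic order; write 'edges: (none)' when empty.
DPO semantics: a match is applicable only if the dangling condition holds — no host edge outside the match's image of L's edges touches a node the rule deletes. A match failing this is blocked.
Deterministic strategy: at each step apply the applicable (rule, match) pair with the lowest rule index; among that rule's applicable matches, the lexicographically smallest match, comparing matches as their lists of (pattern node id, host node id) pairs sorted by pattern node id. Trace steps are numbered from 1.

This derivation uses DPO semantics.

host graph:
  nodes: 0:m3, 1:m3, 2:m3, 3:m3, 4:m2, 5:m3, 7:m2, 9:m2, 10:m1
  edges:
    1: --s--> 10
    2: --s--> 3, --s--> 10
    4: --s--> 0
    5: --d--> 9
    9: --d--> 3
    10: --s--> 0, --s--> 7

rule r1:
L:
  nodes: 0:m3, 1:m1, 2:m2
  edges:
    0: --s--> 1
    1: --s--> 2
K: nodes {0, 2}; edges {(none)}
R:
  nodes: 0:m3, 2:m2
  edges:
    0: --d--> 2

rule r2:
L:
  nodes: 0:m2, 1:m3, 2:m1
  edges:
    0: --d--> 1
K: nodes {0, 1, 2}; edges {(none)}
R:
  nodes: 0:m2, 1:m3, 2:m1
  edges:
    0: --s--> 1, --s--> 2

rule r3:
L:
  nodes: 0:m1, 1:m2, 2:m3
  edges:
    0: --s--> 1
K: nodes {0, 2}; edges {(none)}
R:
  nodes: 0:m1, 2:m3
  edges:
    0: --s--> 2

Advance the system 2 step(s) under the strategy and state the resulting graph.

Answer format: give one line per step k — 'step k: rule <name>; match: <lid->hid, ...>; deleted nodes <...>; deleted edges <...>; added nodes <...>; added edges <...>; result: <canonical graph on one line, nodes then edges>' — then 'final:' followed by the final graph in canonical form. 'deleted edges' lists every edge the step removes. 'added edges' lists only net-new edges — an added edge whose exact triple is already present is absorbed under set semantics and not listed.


step 1: rule r2; match: 0->9, 1->3, 2->10; deleted nodes (none); deleted edges (9,3,d); added nodes (none); added edges (9,3,s); (9,10,s); result: nodes: 0:m3, 1:m3, 2:m3, 3:m3, 4:m2, 5:m3, 7:m2, 9:m2, 10:m1 edges: (1,10,s); (2,3,s); (2,10,s); (4,0,s); (5,9,d); (9,3,s); (9,10,s); (10,0,s); (10,7,s)
step 2: rule r3; match: 0->10, 1->7, 2->0; deleted nodes 7; deleted edges (10,7,s); added nodes (none); added edges (none); result: nodes: 0:m3, 1:m3, 2:m3, 3:m3, 4:m2, 5:m3, 9:m2, 10:m1 edges: (1,10,s); (2,3,s); (2,10,s); (4,0,s); (5,9,d); (9,3,s); (9,10,s); (10,0,s)
final:
nodes: 0:m3, 1:m3, 2:m3, 3:m3, 4:m2, 5:m3, 9:m2, 10:m1
edges: (1,10,s); (2,3,s); (2,10,s); (4,0,s); (5,9,d); (9,3,s); (9,10,s); (10,0,s)


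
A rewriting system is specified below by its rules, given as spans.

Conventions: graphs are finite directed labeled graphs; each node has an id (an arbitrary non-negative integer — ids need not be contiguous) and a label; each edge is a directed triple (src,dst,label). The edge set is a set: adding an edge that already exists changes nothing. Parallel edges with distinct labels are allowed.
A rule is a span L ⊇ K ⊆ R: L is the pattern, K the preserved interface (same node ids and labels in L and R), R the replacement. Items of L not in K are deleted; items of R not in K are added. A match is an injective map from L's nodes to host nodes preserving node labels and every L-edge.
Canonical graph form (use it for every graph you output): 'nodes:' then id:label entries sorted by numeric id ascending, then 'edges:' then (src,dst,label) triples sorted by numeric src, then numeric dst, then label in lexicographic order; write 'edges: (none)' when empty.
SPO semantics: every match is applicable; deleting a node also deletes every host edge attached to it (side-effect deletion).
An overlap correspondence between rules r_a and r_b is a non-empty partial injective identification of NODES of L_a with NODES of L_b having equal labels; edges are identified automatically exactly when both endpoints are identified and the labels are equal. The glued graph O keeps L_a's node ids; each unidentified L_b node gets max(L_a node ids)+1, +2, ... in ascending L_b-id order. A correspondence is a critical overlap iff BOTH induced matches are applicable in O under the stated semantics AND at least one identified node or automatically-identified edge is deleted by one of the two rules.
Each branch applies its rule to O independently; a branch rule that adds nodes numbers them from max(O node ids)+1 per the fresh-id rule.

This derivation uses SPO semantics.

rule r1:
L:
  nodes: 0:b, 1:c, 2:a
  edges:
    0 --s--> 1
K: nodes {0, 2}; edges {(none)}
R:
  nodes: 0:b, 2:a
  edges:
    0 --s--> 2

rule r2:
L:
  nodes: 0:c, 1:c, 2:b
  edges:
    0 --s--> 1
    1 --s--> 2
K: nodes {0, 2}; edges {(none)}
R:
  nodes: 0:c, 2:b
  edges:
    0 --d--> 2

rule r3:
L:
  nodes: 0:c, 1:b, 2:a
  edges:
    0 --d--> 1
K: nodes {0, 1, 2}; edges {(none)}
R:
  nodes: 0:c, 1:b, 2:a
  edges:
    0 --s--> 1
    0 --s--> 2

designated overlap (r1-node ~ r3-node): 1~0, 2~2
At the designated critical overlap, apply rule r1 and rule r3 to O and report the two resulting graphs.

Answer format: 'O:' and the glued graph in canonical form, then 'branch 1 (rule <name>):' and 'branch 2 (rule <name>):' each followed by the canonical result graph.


O:
nodes: 0:b, 1:c, 2:a, 3:b
edges: (0,1,s); (1,3,d)
branch 1 (rule r1):
nodes: 0:b, 2:a, 3:b
edges: (0,2,s)
branch 2 (rule r3):
nodes: 0:b, 1:c, 2:a, 3:b
edges: (0,1,s); (1,2,s); (1,3,s)


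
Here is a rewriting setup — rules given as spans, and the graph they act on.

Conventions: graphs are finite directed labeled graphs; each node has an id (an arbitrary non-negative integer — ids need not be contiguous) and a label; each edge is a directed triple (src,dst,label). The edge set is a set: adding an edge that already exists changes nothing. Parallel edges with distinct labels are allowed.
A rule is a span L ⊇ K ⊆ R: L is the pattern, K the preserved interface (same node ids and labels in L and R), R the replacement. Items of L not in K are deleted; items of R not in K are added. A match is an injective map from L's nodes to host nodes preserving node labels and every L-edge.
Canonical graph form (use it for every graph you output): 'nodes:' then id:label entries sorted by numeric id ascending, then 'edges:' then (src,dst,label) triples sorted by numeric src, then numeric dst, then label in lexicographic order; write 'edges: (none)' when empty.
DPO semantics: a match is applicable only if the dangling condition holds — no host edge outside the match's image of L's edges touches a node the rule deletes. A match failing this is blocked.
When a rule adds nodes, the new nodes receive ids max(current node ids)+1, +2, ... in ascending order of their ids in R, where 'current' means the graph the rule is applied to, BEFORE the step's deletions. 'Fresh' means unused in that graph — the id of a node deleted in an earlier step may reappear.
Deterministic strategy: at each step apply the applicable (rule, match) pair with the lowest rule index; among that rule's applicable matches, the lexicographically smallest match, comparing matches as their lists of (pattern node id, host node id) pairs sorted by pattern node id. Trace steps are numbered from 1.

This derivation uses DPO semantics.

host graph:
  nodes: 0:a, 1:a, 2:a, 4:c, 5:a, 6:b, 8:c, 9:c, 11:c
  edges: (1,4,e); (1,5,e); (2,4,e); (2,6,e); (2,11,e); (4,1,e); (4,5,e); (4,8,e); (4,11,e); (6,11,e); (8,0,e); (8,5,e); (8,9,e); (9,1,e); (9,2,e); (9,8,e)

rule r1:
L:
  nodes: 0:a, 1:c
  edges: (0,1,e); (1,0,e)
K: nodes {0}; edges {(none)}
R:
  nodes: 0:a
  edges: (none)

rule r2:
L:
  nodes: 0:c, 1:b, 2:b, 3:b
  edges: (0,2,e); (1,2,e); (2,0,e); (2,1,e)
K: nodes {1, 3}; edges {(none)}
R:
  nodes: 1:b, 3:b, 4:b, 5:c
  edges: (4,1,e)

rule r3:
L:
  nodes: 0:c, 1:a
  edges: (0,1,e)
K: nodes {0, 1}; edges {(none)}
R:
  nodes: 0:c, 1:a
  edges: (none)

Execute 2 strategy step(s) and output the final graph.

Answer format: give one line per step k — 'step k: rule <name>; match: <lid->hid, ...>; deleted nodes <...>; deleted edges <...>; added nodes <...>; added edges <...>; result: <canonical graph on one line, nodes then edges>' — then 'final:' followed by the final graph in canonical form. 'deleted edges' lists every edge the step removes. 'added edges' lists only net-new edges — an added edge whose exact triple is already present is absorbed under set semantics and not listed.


step 1: rule r3; match: 0->4, 1->1; deleted nodes (none); deleted edges (4,1,e); added nodes (none); added edges (none); result: nodes: 0:a, 1:a, 2:a, 4:c, 5:a, 6:b, 8:c, 9:c, 11:c edges: (1,4,e); (1,5,e); (2,4,e); (2,6,e); (2,11,e); (4,5,e); (4,8,e); (4,11,e); (6,11,e); (8,0,e); (8,5,e); (8,9,e); (9,1,e); (9,2,e); (9,8,e)
step 2: rule r3; match: 0->4, 1->5; deleted nodes (none); deleted edges (4,5,e); added nodes (none); added edges (none); result: nodes: 0:a, 1:a, 2:a, 4:c, 5:a, 6:b, 8:c, 9:c, 11:c edges: (1,4,e); (1,5,e); (2,4,e); (2,6,e); (2,11,e); (4,8,e); (4,11,e); (6,11,e); (8,0,e); (8,5,e); (8,9,e); (9,1,e); (9,2,e); (9,8,e)
final:
nodes: 0:a, 1:a, 2:a, 4:c, 5:a, 6:b, 8:c, 9:c, 11:c
edges: (1,4,e); (1,5,e); (2,4,e); (2,6,e); (2,11,e); (4,8,e); (4,11,e); (6,11,e); (8,0,e); (8,5,e); (8,9,e); (9,1,e); (9,2,e); (9,8,e)


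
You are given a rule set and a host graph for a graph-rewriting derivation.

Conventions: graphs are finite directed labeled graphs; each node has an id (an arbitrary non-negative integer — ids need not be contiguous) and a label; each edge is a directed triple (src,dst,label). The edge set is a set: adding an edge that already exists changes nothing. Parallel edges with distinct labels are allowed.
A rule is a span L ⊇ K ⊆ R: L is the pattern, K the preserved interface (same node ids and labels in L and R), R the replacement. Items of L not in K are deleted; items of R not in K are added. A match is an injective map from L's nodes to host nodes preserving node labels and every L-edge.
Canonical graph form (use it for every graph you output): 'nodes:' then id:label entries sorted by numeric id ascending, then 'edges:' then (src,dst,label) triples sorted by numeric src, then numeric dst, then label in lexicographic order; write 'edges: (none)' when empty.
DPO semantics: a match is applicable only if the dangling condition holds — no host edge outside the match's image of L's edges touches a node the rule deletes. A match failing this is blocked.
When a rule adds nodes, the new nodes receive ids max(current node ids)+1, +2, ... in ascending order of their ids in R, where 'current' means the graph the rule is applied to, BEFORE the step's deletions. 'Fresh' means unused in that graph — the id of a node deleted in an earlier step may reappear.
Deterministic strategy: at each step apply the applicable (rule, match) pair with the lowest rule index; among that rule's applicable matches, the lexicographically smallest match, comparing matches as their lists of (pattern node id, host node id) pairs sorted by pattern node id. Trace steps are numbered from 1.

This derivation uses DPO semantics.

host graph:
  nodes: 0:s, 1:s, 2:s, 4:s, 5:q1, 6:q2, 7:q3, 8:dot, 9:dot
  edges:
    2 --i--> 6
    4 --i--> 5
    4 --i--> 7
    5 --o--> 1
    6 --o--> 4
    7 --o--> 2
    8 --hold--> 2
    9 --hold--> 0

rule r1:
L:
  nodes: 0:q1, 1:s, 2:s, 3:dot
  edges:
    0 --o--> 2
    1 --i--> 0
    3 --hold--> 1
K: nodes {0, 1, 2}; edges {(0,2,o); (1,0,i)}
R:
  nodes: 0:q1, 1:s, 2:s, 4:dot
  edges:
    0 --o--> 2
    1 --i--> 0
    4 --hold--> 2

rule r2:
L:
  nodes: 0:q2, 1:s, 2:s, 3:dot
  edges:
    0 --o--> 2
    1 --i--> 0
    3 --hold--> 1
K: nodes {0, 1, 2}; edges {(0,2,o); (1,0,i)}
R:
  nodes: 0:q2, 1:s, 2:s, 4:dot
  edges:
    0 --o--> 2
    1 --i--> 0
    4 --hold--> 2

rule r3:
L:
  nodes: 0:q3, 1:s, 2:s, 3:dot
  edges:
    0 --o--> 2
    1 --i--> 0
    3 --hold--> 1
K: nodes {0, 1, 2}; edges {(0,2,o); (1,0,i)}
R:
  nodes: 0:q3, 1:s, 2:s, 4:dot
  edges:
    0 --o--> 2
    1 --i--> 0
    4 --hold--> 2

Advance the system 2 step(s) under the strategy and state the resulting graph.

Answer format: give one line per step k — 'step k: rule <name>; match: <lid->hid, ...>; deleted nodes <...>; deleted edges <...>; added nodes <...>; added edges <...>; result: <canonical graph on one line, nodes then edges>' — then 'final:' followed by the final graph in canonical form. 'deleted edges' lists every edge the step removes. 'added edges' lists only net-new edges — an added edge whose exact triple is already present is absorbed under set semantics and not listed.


step 1: rule r2; match: 0->6, 1->2, 2->4, 3->8; deleted nodes 8; deleted edges (8,2,hold); added nodes 10; added edges (10,4,hold); result: nodes: 0:s, 1:s, 2:s, 4:s, 5:q1, 6:q2, 7:q3, 9:dot, 10:dot edges: (2,6,i); (4,5,i); (4,7,i); (5,1,o); (6,4,o); (7,2,o); (9,0,hold); (10,4,hold)
step 2: rule r1; match: 0->5, 1->4, 2->1, 3->10; deleted nodes 10; deleted edges (10,4,hold); added nodes 11; added edges (11,1,hold); result: nodes: 0:s, 1:s, 2:s, 4:s, 5:q1, 6:q2, 7:q3, 9:dot, 11:dot edges: (2,6,i); (4,5,i); (4,7,i); (5,1,o); (6,4,o); (7,2,o); (9,0,hold); (11,1,hold)
final:
nodes: 0:s, 1:s, 2:s, 4:s, 5:q1, 6:q2, 7:q3, 9:dot, 11:dot
edges: (2,6,i); (4,5,i); (4,7,i); (5,1,o); (6,4,o); (7,2,o); (9,0,hold); (11,1,hold)


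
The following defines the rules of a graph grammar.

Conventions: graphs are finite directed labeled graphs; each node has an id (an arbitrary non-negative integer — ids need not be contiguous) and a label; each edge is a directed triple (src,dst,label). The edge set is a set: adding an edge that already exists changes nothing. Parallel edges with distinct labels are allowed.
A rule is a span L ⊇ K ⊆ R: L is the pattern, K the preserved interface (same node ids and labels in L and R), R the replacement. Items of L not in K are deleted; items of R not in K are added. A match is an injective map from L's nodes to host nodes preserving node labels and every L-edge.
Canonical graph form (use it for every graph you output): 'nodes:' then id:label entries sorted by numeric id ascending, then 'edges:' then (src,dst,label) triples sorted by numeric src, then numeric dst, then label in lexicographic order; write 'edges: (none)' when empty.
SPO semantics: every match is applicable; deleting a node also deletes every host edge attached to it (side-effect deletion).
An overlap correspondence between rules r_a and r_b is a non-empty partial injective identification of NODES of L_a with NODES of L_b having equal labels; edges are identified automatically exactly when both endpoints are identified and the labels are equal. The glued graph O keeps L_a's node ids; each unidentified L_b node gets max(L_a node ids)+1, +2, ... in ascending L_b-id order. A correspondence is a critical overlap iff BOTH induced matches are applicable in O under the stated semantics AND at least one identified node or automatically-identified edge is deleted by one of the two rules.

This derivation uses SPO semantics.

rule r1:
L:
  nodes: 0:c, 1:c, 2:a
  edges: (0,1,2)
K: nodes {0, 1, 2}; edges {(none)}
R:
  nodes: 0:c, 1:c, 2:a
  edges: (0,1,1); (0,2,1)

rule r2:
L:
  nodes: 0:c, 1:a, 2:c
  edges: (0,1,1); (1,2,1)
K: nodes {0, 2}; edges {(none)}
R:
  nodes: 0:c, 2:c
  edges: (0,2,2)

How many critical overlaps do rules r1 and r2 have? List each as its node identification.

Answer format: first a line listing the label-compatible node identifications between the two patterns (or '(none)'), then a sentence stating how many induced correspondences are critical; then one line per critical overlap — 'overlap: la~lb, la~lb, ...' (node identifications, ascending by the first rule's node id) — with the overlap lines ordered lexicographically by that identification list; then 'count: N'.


label-compatible node identifications between L(r1) and L(r2): 0~0, 0~2, 1~0, 1~2, 2~1
7 of the induced correspondences are critical overlaps of r1 and r2.
overlap: 0~0, 1~2, 2~1
overlap: 0~0, 2~1
overlap: 0~2, 1~0, 2~1
overlap: 0~2, 2~1
overlap: 1~0, 2~1
overlap: 1~2, 2~1
overlap: 2~1
count: 7


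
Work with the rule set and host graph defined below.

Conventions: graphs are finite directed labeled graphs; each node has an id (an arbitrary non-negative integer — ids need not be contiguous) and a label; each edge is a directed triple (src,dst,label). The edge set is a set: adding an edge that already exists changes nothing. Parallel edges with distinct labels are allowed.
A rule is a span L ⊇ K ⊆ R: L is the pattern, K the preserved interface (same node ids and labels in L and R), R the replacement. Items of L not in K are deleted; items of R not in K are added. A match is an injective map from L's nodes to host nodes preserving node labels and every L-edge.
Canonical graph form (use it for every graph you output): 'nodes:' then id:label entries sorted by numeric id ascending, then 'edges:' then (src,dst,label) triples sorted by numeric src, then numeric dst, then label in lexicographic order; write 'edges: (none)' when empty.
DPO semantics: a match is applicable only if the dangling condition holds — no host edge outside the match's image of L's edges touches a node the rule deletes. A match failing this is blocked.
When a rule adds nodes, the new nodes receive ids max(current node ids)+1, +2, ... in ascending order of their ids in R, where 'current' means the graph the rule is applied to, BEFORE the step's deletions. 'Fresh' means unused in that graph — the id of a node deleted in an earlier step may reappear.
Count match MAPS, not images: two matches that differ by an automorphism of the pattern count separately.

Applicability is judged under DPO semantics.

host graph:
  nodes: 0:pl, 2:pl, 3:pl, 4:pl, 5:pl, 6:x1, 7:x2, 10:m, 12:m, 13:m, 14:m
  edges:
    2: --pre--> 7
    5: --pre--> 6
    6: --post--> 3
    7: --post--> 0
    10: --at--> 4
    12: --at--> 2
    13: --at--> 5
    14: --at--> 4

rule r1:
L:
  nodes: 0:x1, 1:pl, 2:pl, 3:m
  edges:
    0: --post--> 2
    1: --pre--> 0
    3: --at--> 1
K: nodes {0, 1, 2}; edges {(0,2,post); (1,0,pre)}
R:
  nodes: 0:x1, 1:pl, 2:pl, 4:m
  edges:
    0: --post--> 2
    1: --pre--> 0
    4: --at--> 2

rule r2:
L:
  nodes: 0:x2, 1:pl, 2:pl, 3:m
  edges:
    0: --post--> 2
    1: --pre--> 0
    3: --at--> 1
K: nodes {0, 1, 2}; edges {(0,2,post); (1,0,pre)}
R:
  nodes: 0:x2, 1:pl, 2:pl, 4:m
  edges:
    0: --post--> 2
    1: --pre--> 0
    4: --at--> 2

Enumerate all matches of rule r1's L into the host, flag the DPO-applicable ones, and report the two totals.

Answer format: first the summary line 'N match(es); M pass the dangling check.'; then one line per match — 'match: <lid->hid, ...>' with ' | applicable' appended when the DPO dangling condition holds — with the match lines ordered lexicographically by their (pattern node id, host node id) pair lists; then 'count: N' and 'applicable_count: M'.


1 match(es); 1 pass the dangling check.
match: 0->6, 1->5, 2->3, 3->13 | applicable
count: 1
applicable_count: 1


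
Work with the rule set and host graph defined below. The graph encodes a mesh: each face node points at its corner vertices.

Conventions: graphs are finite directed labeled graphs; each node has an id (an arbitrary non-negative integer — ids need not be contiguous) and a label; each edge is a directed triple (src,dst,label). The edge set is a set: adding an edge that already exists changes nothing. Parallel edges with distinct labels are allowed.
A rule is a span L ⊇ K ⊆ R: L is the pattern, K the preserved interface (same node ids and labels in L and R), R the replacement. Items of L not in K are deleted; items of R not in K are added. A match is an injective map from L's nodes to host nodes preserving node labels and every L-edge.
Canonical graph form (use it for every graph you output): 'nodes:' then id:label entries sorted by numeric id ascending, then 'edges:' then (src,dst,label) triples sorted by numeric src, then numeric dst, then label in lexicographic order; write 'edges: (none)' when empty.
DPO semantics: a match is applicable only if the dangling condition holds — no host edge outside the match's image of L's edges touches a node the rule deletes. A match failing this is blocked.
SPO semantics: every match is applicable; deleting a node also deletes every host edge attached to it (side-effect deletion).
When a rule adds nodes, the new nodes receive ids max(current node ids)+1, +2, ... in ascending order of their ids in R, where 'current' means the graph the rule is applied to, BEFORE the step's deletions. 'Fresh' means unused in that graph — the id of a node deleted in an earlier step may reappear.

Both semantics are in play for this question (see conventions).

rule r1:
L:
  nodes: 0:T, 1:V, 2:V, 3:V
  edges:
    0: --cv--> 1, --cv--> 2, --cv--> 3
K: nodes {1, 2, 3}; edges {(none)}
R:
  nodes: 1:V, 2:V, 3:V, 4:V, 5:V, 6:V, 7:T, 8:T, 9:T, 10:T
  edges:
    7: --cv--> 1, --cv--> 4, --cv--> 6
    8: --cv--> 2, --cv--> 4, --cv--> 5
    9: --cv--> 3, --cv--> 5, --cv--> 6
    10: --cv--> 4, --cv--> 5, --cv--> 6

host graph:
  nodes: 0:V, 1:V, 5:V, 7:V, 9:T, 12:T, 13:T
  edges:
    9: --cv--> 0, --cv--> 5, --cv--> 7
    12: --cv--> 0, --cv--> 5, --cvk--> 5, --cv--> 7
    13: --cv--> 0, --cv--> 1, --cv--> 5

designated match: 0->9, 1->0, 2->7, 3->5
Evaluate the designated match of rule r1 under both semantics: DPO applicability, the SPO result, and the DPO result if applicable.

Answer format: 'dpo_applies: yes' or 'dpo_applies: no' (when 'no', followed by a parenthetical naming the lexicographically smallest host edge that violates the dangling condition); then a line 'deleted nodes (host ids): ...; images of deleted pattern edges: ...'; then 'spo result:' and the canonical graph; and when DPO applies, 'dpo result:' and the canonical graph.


dpo_applies: yes
deleted nodes (host ids): 9; images of deleted pattern edges: (9,0,cv); (9,5,cv); (9,7,cv)
spo result:
nodes: 0:V, 1:V, 5:V, 7:V, 12:T, 13:T, 14:V, 15:V, 16:V, 17:T, 18:T, 19:T, 20:T
edges: (12,0,cv); (12,5,cv); (12,5,cvk); (12,7,cv); (13,0,cv); (13,1,cv); (13,5,cv); (17,0,cv); (17,14,cv); (17,16,cv); (18,7,cv); (18,14,cv); (18,15,cv); (19,5,cv); (19,15,cv); (19,16,cv); (20,14,cv); (20,15,cv); (20,16,cv)
dpo result:
nodes: 0:V, 1:V, 5:V, 7:V, 12:T, 13:T, 14:V, 15:V, 16:V, 17:T, 18:T, 19:T, 20:T
edges: (12,0,cv); (12,5,cv); (12,5,cvk); (12,7,cv); (13,0,cv); (13,1,cv); (13,5,cv); (17,0,cv); (17,14,cv); (17,16,cv); (18,7,cv); (18,14,cv); (18,15,cv); (19,5,cv); (19,15,cv); (19,16,cv); (20,14,cv); (20,15,cv); (20,16,cv)
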